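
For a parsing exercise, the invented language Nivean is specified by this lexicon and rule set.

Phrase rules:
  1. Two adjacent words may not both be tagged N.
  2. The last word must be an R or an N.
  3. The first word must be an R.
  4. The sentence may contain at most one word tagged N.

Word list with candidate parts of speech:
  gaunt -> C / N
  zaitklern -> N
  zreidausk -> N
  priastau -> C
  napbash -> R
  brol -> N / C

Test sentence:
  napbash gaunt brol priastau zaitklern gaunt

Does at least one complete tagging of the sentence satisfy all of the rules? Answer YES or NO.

NO

Candidates per position — 1:napbash {R}; 2:gaunt {C,N}; 3:brol {N,C}; 4:priastau {C}; 5:zaitklern {N}; 6:gaunt {C,N}.
Every candidate sequence violates at least one rule; no consistent tagging exists.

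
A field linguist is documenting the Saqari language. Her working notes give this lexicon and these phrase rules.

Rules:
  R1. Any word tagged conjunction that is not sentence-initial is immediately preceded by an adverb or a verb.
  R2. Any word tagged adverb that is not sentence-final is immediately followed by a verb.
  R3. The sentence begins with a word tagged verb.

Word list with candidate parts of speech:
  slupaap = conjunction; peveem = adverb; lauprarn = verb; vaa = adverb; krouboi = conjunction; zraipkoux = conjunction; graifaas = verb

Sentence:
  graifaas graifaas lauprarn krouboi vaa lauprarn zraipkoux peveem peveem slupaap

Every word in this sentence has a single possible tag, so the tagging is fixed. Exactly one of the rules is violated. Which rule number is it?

Fixed tagging: verb verb verb conjunction adverb verb conjunction adverb adverb conjunction.
Checking each rule: R1 pass, R2 fail, R3 pass.
Only rule 2 fails.

2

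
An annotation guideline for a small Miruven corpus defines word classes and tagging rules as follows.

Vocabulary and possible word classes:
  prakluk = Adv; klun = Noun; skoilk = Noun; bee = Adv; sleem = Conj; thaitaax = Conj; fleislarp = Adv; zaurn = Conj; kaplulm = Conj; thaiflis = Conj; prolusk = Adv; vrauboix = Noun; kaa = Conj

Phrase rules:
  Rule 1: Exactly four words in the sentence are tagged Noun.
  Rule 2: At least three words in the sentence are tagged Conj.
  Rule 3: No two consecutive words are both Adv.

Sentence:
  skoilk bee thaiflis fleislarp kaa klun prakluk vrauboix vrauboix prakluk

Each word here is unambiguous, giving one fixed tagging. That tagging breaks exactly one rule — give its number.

Fixed tagging: Noun Adv Conj Adv Conj Noun Adv Noun Noun Adv.
Checking each rule: R1 ok, R2 fails, R3 ok.
Only rule 2 fails.

2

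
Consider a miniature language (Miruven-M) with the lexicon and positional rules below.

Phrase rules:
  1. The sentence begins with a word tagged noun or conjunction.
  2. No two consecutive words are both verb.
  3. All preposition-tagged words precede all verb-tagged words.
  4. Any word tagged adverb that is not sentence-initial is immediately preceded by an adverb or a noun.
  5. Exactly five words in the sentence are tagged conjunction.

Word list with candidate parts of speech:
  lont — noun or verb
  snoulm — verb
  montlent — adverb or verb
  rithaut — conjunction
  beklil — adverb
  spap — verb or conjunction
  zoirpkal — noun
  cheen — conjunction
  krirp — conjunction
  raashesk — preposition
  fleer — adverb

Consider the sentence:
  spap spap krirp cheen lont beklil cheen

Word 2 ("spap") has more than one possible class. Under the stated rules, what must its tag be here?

Candidates per position — 1:spap {verb,conjunction}; 2:spap {verb,conjunction}; 3:krirp {conjunction}; 4:cheen {conjunction}; 5:lont {noun,verb}; 6:beklil {adverb}; 7:cheen {conjunction}.
Position 1: verb is ruled out by rule 1; that leaves conjunction.
Position 2: verb is ruled out by rule 5; that leaves conjunction.
Position 5: verb is ruled out by rule 4; that leaves noun.
The only consistent sequence is: conjunction conjunction conjunction conjunction noun adverb conjunction.
Verifying each rule — rule 1 holds; rule 2 holds; rule 3 holds; rule 4 holds; rule 5 holds.

conjunction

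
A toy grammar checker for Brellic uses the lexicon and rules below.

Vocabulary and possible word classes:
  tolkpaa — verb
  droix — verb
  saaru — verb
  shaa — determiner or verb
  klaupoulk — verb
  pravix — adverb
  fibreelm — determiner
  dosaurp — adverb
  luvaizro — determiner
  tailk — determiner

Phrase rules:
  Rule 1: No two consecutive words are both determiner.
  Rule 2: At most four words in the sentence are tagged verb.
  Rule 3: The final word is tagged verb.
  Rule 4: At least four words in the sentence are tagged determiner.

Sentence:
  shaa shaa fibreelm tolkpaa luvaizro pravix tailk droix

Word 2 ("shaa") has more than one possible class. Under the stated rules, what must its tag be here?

verb

Candidates per position — 1:shaa {determiner,verb}; 2:shaa {determiner,verb}; 3:fibreelm {determiner}; 4:tolkpaa {verb}; 5:luvaizro {determiner}; 6:pravix {adverb}; 7:tailk {determiner}; 8:droix {verb}.
Position 2: tagging it determiner would leave rule 1 unsatisfiable, so it must be verb.
Position 1: tagging it verb would leave rule 4 unsatisfiable, so it must be determiner.
So the tagging must be: determiner verb determiner verb determiner adverb determiner verb.
Check: rule 1 holds; rule 2 holds; rule 3 holds; rule 4 holds.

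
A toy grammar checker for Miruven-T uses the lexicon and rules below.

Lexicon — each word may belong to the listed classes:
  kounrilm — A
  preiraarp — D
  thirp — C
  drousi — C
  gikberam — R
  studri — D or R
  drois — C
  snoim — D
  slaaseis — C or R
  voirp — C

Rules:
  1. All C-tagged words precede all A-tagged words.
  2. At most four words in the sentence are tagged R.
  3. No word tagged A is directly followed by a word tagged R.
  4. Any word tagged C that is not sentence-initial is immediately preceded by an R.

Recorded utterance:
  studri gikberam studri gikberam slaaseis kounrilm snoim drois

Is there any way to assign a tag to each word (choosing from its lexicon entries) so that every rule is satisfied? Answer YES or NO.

NO

Candidates per position — 1:studri {D,R}; 2:gikberam {R}; 3:studri {D,R}; 4:gikberam {R}; 5:slaaseis {C,R}; 6:kounrilm {A}; 7:snoim {D}; 8:drois {C}.
Rule 1 cannot be satisfied by any choice of tags from the lexicon.
So there is no consistent tagging.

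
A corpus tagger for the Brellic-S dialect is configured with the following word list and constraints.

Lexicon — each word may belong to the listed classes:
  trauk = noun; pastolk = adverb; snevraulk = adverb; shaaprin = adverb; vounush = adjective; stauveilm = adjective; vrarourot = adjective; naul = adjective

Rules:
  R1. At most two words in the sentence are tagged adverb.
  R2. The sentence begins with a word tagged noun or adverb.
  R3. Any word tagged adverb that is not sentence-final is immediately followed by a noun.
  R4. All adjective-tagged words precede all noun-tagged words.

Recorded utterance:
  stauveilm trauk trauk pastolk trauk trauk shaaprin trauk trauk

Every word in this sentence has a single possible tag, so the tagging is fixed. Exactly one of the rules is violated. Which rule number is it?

Fixed tagging: adjective noun noun adverb noun noun adverb noun noun.
Checking each rule: R1 ✓, R2 ✗, R3 ✓, R4 ✓.
Only rule 2 fails.

2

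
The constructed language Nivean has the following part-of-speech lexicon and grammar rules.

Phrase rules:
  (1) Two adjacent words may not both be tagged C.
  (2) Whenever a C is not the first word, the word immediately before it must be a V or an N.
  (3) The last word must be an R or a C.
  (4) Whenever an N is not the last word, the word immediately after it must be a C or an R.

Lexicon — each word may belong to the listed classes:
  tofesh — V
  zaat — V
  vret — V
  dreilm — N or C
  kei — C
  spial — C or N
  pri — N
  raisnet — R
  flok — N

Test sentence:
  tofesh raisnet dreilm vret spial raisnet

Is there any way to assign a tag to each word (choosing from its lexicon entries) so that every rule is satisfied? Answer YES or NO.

Candidates per position — 1:tofesh {V}; 2:raisnet {R}; 3:dreilm {N,C}; 4:vret {V}; 5:spial {C,N}; 6:raisnet {R}.
Every candidate sequence violates at least one rule; no consistent tagging exists.

NO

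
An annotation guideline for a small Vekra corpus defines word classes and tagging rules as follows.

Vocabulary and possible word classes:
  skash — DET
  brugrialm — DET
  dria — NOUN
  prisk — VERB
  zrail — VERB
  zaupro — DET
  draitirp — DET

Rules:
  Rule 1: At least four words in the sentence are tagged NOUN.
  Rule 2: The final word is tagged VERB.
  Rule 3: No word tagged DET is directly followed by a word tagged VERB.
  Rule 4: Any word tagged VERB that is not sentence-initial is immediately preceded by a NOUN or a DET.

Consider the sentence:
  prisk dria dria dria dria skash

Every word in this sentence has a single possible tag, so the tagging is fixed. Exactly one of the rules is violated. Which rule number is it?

Fixed tagging: VERB NOUN NOUN NOUN NOUN DET.
Applying the rules: R1 ✓, R2 ✗, R3 ✓, R4 ✓.
Only rule 2 fails.

2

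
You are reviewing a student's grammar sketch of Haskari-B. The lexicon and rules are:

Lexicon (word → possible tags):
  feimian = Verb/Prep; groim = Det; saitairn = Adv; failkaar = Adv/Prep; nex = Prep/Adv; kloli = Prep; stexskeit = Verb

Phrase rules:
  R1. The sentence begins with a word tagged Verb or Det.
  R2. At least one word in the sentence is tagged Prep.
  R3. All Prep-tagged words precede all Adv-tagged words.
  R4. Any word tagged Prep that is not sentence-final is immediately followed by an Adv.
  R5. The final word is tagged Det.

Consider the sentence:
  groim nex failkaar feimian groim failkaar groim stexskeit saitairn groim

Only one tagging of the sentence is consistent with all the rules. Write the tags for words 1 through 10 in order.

Candidates per position — 1:groim {Det}; 2:nex {Prep,Adv}; 3:failkaar {Adv,Prep}; 4:feimian {Verb,Prep}; 5:groim {Det}; 6:failkaar {Adv,Prep}; 7:groim {Det}; 8:stexskeit {Verb}; 9:saitairn {Adv}; 10:groim {Det}.
If word 3 were Prep, no tagging could satisfy rule 4; so word 3 is Adv.
If word 4 were Prep, no tagging could satisfy rule 3; so word 4 is Verb.
If word 6 were Prep, no tagging could satisfy rule 3; so word 6 is Adv.
If word 2 were Adv, no tagging could satisfy rule 2; so word 2 is Prep.
The only consistent sequence is: Det Prep Adv Verb Det Adv Det Verb Adv Det.
Verifying each rule — rule 1 ✓; rule 2 ✓; rule 3 ✓; rule 4 ✓; rule 5 ✓.

Det Prep Adv Verb Det Adv Det Verb Adv Det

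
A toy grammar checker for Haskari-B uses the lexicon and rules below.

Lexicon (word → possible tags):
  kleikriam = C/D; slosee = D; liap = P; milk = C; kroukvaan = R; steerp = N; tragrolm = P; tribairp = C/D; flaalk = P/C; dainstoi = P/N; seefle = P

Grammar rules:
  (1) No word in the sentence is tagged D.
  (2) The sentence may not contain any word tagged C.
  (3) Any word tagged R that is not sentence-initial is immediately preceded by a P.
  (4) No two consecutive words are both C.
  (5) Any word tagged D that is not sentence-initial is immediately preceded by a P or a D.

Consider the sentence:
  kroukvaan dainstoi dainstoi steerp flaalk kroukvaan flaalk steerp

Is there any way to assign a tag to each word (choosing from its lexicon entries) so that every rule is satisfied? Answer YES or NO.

Candidates per position — 1:kroukvaan {R}; 2:dainstoi {P,N}; 3:dainstoi {P,N}; 4:steerp {N}; 5:flaalk {P,C}; 6:kroukvaan {R}; 7:flaalk {P,C}; 8:steerp {N}.
One satisfying assignment: R N N N P R P N.
Checking: rule 1 satisfied; rule 2 satisfied; rule 3 satisfied; rule 4 satisfied; rule 5 satisfied.

YES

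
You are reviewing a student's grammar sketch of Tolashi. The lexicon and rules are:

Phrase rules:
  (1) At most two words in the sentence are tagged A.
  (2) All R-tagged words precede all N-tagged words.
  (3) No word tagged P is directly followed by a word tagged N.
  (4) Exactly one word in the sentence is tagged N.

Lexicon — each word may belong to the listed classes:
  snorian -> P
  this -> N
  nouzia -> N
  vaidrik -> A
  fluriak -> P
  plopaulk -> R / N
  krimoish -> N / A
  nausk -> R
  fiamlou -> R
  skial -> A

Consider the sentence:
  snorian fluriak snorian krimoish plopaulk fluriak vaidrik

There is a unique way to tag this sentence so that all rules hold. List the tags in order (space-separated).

P P P A N P A

Candidates per position — 1:snorian {P}; 2:fluriak {P}; 3:snorian {P}; 4:krimoish {N,A}; 5:plopaulk {R,N}; 6:fluriak {P}; 7:vaidrik {A}.
Position 4: N is ruled out by rule 3; that leaves A.
Position 5: R is ruled out by rule 4; that leaves N.
The only consistent sequence is: P P P A N P A.
Rule-by-rule: rule 1 ok; rule 2 ok; rule 3 ok; rule 4 ok.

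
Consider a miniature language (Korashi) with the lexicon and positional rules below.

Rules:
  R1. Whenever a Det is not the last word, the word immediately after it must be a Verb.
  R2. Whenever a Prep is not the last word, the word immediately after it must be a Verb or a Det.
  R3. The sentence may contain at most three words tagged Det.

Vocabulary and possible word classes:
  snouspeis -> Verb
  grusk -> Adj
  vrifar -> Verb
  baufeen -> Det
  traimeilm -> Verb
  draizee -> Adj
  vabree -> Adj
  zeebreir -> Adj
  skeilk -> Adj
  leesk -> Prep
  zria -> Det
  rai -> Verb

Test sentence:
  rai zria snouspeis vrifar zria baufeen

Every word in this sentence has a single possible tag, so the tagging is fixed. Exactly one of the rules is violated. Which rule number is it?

Fixed tagging: Verb Det Verb Verb Det Det.
Applying the rules: R1 fails, R2 ok, R3 ok.
Only rule 1 fails.

1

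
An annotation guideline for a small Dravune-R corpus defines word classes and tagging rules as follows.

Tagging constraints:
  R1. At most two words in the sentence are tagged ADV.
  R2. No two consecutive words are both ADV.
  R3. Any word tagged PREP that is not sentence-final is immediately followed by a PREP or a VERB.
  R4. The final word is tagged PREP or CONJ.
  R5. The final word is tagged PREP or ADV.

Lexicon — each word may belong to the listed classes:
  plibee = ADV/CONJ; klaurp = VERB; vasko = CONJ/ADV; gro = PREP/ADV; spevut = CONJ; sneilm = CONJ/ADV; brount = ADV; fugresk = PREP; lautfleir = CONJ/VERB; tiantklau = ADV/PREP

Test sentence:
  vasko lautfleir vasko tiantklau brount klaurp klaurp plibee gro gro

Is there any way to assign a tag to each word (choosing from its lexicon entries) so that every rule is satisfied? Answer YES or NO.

NO

Candidates per position — 1:vasko {CONJ,ADV}; 2:lautfleir {CONJ,VERB}; 3:vasko {CONJ,ADV}; 4:tiantklau {ADV,PREP}; 5:brount {ADV}; 6:klaurp {VERB}; 7:klaurp {VERB}; 8:plibee {ADV,CONJ}; 9:gro {PREP,ADV}; 10:gro {PREP,ADV}.
Every candidate sequence violates at least one rule; no consistent tagging exists.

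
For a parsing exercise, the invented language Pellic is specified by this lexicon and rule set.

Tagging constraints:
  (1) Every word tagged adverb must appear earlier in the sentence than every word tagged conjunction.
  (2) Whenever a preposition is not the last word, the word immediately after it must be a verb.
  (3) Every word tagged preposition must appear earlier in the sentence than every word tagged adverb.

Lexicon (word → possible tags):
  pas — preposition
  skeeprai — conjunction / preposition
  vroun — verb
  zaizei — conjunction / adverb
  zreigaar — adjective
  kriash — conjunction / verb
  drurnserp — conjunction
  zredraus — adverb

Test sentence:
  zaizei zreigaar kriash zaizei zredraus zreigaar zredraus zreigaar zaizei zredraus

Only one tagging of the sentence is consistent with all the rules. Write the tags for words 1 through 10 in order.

Candidates per position — 1:zaizei {conjunction,adverb}; 2:zreigaar {adjective}; 3:kriash {conjunction,verb}; 4:zaizei {conjunction,adverb}; 5:zredraus {adverb}; 6:zreigaar {adjective}; 7:zredraus {adverb}; 8:zreigaar {adjective}; 9:zaizei {conjunction,adverb}; 10:zredraus {adverb}.
At position 1, choosing conjunction makes rule 1 impossible to satisfy; hence adverb.
At position 3, choosing conjunction makes rule 1 impossible to satisfy; hence verb.
At position 4, choosing conjunction makes rule 1 impossible to satisfy; hence adverb.
At position 9, choosing conjunction makes rule 1 impossible to satisfy; hence adverb.
That leaves exactly one tagging: adverb adjective verb adverb adverb adjective adverb adjective adverb adverb.
Rule-by-rule: rule 1 holds; rule 2 holds; rule 3 holds.

adverb adjective verb adverb adverb adjective adverb adjective adverb adverb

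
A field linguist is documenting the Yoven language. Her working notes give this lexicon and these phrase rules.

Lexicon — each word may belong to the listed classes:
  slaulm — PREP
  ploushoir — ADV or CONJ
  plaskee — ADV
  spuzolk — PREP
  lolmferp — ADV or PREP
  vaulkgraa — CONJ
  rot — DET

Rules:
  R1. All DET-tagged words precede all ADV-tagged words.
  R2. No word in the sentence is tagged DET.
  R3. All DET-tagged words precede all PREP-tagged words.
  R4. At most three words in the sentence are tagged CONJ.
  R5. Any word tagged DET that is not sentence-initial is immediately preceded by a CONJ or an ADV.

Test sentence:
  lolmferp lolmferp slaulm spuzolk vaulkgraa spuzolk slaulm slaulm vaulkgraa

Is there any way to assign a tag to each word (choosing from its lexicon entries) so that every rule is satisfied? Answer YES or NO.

YES

Candidates per position — 1:lolmferp {ADV,PREP}; 2:lolmferp {ADV,PREP}; 3:slaulm {PREP}; 4:spuzolk {PREP}; 5:vaulkgraa {CONJ}; 6:spuzolk {PREP}; 7:slaulm {PREP}; 8:slaulm {PREP}; 9:vaulkgraa {CONJ}.
One satisfying assignment: ADV ADV PREP PREP CONJ PREP PREP PREP CONJ.
Rule-by-rule: rule 1 ✓; rule 2 ✓; rule 3 ✓; rule 4 ✓; rule 5 ✓.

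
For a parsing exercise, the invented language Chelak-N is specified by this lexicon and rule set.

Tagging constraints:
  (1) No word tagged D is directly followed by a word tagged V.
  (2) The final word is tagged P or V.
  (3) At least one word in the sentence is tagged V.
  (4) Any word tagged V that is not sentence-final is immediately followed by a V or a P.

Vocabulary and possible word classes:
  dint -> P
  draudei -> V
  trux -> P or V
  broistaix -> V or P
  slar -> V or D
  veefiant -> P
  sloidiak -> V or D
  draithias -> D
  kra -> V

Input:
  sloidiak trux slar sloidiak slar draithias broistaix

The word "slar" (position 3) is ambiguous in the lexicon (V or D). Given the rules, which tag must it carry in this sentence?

D

Candidates per position — 1:sloidiak {V,D}; 2:trux {P,V}; 3:slar {V,D}; 4:sloidiak {V,D}; 5:slar {V,D}; 6:draithias {D}; 7:broistaix {V,P}.
If word 2 were V, no tagging could satisfy rule 4; so word 2 is P.
If word 3 were V, no tagging could satisfy rule 4; so word 3 is D.
If word 4 were V, no tagging could satisfy rule 1; so word 4 is D.
If word 5 were V, no tagging could satisfy rule 1; so word 5 is D.
If word 7 were V, no tagging could satisfy rule 1; so word 7 is P.
If word 1 were D, no tagging could satisfy rule 3; so word 1 is V.
That leaves exactly one tagging: V P D D D D P.
Verifying each rule — rule 1 ok; rule 2 ok; rule 3 ok; rule 4 ok.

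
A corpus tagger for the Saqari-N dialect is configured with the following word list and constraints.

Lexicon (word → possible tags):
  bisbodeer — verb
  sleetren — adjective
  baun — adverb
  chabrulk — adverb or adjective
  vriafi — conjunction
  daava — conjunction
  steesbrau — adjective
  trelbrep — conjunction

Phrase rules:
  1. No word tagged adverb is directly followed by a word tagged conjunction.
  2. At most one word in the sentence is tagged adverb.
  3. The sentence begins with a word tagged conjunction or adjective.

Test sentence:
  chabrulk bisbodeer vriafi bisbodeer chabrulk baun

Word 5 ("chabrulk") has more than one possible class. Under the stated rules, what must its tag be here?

Candidates per position — 1:chabrulk {adverb,adjective}; 2:bisbodeer {verb}; 3:vriafi {conjunction}; 4:bisbodeer {verb}; 5:chabrulk {adverb,adjective}; 6:baun {adverb}.
If word 1 were adverb, no tagging could satisfy rule 2; so word 1 is adjective.
If word 5 were adverb, no tagging could satisfy rule 2; so word 5 is adjective.
So the tagging must be: adjective verb conjunction verb adjective adverb.
Verifying each rule — rule 1 satisfied; rule 2 satisfied; rule 3 satisfied.

adjective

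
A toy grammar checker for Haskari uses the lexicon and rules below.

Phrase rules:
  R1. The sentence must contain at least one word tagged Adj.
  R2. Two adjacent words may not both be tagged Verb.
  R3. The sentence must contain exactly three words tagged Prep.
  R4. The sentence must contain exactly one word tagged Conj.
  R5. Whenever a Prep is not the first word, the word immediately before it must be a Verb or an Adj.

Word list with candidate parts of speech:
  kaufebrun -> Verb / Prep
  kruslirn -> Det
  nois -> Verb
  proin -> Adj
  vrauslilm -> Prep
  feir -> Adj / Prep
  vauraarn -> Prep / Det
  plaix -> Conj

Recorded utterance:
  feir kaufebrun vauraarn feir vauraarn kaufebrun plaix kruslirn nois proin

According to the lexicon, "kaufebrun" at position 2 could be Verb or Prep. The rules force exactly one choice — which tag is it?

Candidates per position — 1:feir {Adj,Prep}; 2:kaufebrun {Verb,Prep}; 3:vauraarn {Prep,Det}; 4:feir {Adj,Prep}; 5:vauraarn {Prep,Det}; 6:kaufebrun {Verb,Prep}; 7:plaix {Conj}; 8:kruslirn {Det}; 9:nois {Verb}; 10:proin {Adj}.
Word 4 cannot be Prep — rule 5 would then fail for every completion. It is Adj.
Word 6 cannot be Prep — rule 5 would then fail for every completion. It is Verb.
Position 2: the remaining choice is settled jointly with positions 1, 3, 5 — only Verb at position 2 is part of a tagging that satisfies every rule.
That leaves exactly one tagging: Prep Verb Prep Adj Prep Verb Conj Det Verb Adj.
Verifying each rule — rule 1 ok; rule 2 ok; rule 3 ok; rule 4 ok; rule 5 ok.

Verb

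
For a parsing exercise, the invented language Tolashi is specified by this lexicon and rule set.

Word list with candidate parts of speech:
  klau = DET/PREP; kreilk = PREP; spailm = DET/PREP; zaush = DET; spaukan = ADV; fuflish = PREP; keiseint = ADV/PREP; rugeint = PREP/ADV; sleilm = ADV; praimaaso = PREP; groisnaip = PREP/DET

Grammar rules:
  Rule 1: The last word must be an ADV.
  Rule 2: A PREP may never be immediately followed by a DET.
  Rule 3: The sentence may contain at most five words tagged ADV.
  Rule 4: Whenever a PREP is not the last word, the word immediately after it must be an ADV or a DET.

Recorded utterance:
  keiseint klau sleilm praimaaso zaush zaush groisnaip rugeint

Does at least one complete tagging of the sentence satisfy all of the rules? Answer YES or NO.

Candidates per position — 1:keiseint {ADV,PREP}; 2:klau {DET,PREP}; 3:sleilm {ADV}; 4:praimaaso {PREP}; 5:zaush {DET}; 6:zaush {DET}; 7:groisnaip {PREP,DET}; 8:rugeint {PREP,ADV}.
Rule 2 cannot be satisfied by any choice of tags from the lexicon.
So there is no consistent tagging.

NO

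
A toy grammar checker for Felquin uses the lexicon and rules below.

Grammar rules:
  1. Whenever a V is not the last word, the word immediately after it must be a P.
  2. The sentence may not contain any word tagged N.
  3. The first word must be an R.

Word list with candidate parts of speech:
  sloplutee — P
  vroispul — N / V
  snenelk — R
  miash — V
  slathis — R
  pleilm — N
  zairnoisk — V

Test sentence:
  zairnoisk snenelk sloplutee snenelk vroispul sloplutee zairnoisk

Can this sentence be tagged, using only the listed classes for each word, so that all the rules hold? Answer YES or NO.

NO

Candidates per position — 1:zairnoisk {V}; 2:snenelk {R}; 3:sloplutee {P}; 4:snenelk {R}; 5:vroispul {N,V}; 6:sloplutee {P}; 7:zairnoisk {V}.
Rule 1 cannot be satisfied by any choice of tags from the lexicon.
So there is no consistent tagging.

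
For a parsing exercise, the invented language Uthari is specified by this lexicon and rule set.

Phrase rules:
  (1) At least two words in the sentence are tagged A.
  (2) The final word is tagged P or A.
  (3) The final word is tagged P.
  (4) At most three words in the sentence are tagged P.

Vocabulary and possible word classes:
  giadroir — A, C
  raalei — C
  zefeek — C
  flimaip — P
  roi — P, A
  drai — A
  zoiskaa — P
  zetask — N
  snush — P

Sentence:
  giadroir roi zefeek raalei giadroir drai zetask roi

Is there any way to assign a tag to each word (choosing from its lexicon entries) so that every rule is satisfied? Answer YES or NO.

YES

Candidates per position — 1:giadroir {A,C}; 2:roi {P,A}; 3:zefeek {C}; 4:raalei {C}; 5:giadroir {A,C}; 6:drai {A}; 7:zetask {N}; 8:roi {P,A}.
One satisfying assignment: A A C C C A N P.
Rule-by-rule: rule 1 holds; rule 2 holds; rule 3 holds; rule 4 holds.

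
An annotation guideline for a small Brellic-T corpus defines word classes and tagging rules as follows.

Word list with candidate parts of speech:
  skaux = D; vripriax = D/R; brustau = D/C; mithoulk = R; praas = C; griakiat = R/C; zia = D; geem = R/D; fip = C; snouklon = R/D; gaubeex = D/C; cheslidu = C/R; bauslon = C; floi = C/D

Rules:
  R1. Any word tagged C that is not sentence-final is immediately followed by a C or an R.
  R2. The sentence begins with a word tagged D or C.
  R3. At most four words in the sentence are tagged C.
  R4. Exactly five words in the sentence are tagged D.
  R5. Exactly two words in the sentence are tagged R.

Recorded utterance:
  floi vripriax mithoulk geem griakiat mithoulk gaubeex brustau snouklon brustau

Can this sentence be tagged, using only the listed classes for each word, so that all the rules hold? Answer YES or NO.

NO

Candidates per position — 1:floi {C,D}; 2:vripriax {D,R}; 3:mithoulk {R}; 4:geem {R,D}; 5:griakiat {R,C}; 6:mithoulk {R}; 7:gaubeex {D,C}; 8:brustau {D,C}; 9:snouklon {R,D}; 10:brustau {D,C}.
Every candidate sequence violates at least one rule; no consistent tagging exists.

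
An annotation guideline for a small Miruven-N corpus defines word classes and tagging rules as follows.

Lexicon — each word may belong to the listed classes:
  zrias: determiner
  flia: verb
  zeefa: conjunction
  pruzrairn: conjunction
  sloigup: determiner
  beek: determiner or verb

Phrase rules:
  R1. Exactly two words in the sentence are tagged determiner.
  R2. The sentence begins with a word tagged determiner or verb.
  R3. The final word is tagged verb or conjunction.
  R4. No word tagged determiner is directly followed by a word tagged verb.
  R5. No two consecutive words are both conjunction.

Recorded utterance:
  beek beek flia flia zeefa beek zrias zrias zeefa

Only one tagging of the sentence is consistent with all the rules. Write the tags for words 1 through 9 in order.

verb verb verb verb conjunction verb determiner determiner conjunction

Candidates per position — 1:beek {determiner,verb}; 2:beek {determiner,verb}; 3:flia {verb}; 4:flia {verb}; 5:zeefa {conjunction}; 6:beek {determiner,verb}; 7:zrias {determiner}; 8:zrias {determiner}; 9:zeefa {conjunction}.
At position 1, choosing determiner makes rule 1 impossible to satisfy; hence verb.
At position 2, choosing determiner makes rule 1 impossible to satisfy; hence verb.
At position 6, choosing determiner makes rule 1 impossible to satisfy; hence verb.
The only consistent sequence is: verb verb verb verb conjunction verb determiner determiner conjunction.
Checking: rule 1 ok; rule 2 ok; rule 3 ok; rule 4 ok; rule 5 ok.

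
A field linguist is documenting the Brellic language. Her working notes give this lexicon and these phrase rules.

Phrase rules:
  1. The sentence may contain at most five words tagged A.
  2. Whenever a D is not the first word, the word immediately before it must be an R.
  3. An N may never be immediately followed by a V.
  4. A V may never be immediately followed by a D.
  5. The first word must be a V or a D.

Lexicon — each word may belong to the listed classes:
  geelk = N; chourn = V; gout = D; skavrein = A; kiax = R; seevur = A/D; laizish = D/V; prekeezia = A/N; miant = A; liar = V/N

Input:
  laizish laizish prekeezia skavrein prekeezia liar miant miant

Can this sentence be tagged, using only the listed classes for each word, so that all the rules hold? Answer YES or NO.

Candidates per position — 1:laizish {D,V}; 2:laizish {D,V}; 3:prekeezia {A,N}; 4:skavrein {A}; 5:prekeezia {A,N}; 6:liar {V,N}; 7:miant {A}; 8:miant {A}.
One satisfying assignment: D V A A N N A A.
Verifying each rule — rule 1 ✓; rule 2 ✓; rule 3 ✓; rule 4 ✓; rule 5 ✓.

YES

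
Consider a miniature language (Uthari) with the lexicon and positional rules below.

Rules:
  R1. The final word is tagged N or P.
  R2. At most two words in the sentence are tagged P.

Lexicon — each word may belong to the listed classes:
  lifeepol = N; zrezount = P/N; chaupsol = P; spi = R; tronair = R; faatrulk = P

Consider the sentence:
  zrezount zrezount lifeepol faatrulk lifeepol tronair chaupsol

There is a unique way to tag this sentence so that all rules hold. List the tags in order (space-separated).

Candidates per position — 1:zrezount {P,N}; 2:zrezount {P,N}; 3:lifeepol {N}; 4:faatrulk {P}; 5:lifeepol {N}; 6:tronair {R}; 7:chaupsol {P}.
At position 1, choosing P makes rule 2 impossible to satisfy; hence N.
At position 2, choosing P makes rule 2 impossible to satisfy; hence N.
That leaves exactly one tagging: N N N P N R P.
Checking: rule 1 satisfied; rule 2 satisfied.

N N N P N R P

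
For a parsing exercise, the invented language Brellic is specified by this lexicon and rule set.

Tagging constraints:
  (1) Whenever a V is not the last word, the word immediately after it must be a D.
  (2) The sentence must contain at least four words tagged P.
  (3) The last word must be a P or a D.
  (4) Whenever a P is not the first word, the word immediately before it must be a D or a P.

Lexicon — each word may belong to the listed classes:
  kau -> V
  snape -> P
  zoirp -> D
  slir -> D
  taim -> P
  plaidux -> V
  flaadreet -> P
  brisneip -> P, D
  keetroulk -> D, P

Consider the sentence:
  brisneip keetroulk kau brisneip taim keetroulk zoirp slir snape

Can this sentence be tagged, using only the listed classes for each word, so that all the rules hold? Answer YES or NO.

YES

Candidates per position — 1:brisneip {P,D}; 2:keetroulk {D,P}; 3:kau {V}; 4:brisneip {P,D}; 5:taim {P}; 6:keetroulk {D,P}; 7:zoirp {D}; 8:slir {D}; 9:snape {P}.
One satisfying assignment: P P V D P P D D P.
Verifying each rule — rule 1 ✓; rule 2 ✓; rule 3 ✓; rule 4 ✓.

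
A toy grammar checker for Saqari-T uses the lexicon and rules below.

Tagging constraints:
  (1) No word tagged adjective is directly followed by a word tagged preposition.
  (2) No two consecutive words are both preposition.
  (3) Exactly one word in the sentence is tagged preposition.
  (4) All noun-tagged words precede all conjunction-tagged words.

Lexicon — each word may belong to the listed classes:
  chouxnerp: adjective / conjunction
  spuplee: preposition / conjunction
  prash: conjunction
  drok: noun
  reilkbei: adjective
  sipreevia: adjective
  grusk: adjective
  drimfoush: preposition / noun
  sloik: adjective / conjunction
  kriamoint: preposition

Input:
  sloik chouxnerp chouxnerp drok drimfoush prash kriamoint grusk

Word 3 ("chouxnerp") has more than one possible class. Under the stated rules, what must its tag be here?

adjective

Candidates per position — 1:sloik {adjective,conjunction}; 2:chouxnerp {adjective,conjunction}; 3:chouxnerp {adjective,conjunction}; 4:drok {noun}; 5:drimfoush {preposition,noun}; 6:prash {conjunction}; 7:kriamoint {preposition}; 8:grusk {adjective}.
Position 1: tagging it conjunction would leave rule 4 unsatisfiable, so it must be adjective.
Position 2: tagging it conjunction would leave rule 4 unsatisfiable, so it must be adjective.
Position 3: tagging it conjunction would leave rule 4 unsatisfiable, so it must be adjective.
Position 5: tagging it preposition would leave rule 3 unsatisfiable, so it must be noun.
The only consistent sequence is: adjective adjective adjective noun noun conjunction preposition adjective.
Verifying each rule — rule 1 holds; rule 2 holds; rule 3 holds; rule 4 holds.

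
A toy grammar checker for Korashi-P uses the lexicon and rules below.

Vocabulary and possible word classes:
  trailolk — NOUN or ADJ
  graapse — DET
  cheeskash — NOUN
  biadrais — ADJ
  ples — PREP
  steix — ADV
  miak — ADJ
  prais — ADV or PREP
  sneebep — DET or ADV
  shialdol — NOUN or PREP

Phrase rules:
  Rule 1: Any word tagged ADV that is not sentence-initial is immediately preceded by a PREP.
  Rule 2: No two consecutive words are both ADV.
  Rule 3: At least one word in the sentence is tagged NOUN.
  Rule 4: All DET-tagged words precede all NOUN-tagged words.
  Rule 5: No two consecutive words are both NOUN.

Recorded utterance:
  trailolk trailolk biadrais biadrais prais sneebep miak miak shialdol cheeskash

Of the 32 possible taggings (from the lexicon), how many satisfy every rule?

4

Candidates per position — 1:trailolk {NOUN,ADJ}; 2:trailolk {NOUN,ADJ}; 3:biadrais {ADJ}; 4:biadrais {ADJ}; 5:prais {ADV,PREP}; 6:sneebep {DET,ADV}; 7:miak {ADJ}; 8:miak {ADJ}; 9:shialdol {NOUN,PREP}; 10:cheeskash {NOUN}.
There are 32 candidate sequences in total.
The sequences that satisfy every rule: NOUN ADJ ADJ ADJ PREP ADV ADJ ADJ PREP NOUN; ADJ NOUN ADJ ADJ PREP ADV ADJ ADJ PREP NOUN; ADJ ADJ ADJ ADJ PREP DET ADJ ADJ PREP NOUN; ADJ ADJ ADJ ADJ PREP ADV ADJ ADJ PREP NOUN.
Count = 4.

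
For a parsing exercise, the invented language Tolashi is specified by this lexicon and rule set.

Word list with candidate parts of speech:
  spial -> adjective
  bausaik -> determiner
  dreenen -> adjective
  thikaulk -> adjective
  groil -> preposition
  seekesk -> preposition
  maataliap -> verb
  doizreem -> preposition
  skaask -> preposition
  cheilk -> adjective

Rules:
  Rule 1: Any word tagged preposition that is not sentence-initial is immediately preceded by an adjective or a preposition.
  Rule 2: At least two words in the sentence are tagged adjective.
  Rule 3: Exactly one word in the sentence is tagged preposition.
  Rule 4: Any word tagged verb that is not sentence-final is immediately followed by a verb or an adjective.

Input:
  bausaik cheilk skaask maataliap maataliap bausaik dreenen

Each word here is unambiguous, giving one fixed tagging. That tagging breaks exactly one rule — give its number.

4

Fixed tagging: determiner adjective preposition verb verb determiner adjective.
Checking each rule: R1 ok, R2 ok, R3 ok, R4 fails.
Only rule 4 fails.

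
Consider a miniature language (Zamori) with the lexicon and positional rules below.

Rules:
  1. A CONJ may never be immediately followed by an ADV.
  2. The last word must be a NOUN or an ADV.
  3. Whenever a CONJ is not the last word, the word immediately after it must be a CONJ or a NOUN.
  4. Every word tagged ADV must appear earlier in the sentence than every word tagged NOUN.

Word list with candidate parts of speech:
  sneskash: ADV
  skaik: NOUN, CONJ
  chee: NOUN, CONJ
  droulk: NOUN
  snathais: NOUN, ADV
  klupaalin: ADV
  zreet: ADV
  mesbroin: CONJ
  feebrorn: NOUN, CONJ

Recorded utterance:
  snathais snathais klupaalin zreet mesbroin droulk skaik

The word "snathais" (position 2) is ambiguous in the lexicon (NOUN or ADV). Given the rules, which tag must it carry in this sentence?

Candidates per position — 1:snathais {NOUN,ADV}; 2:snathais {NOUN,ADV}; 3:klupaalin {ADV}; 4:zreet {ADV}; 5:mesbroin {CONJ}; 6:droulk {NOUN}; 7:skaik {NOUN,CONJ}.
If word 1 were NOUN, no tagging could satisfy rule 4; so word 1 is ADV.
If word 2 were NOUN, no tagging could satisfy rule 4; so word 2 is ADV.
If word 7 were CONJ, no tagging could satisfy rule 2; so word 7 is NOUN.
The unique satisfying tagging is: ADV ADV ADV ADV CONJ NOUN NOUN.
Checking: rule 1 ✓; rule 2 ✓; rule 3 ✓; rule 4 ✓.

ADV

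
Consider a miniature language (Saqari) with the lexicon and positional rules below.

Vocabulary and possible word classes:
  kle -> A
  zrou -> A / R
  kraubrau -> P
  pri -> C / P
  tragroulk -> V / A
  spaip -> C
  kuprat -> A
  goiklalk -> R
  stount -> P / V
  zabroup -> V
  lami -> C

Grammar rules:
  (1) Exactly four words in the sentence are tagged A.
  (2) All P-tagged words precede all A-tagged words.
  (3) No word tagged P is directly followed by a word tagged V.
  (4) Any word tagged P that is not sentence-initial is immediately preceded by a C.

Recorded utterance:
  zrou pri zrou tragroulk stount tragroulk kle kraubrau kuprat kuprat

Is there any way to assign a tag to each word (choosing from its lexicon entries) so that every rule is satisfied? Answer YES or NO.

Candidates per position — 1:zrou {A,R}; 2:pri {C,P}; 3:zrou {A,R}; 4:tragroulk {V,A}; 5:stount {P,V}; 6:tragroulk {V,A}; 7:kle {A}; 8:kraubrau {P}; 9:kuprat {A}; 10:kuprat {A}.
Rule 2 cannot be satisfied by any choice of tags from the lexicon.
So there is no consistent tagging.

NO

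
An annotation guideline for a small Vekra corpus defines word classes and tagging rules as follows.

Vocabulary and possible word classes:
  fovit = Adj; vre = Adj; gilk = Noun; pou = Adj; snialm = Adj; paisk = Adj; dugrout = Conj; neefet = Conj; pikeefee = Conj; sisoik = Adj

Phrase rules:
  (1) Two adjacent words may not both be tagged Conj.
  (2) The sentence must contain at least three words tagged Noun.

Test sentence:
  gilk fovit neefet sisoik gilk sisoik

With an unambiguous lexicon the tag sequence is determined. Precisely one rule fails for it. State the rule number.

2

Fixed tagging: Noun Adj Conj Adj Noun Adj.
Checking each rule: R1 pass, R2 fail.
Only rule 2 fails.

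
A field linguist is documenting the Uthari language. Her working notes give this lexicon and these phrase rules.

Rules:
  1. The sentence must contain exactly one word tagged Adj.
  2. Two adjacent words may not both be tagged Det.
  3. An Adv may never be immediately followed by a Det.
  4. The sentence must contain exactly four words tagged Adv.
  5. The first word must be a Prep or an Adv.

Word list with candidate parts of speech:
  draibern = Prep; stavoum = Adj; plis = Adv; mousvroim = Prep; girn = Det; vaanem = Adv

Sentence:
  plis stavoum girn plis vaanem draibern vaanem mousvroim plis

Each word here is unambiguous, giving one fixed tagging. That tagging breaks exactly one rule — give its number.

Fixed tagging: Adv Adj Det Adv Adv Prep Adv Prep Adv.
Rule check: R1 ok, R2 ok, R3 ok, R4 fails, R5 ok.
Only rule 4 fails.

4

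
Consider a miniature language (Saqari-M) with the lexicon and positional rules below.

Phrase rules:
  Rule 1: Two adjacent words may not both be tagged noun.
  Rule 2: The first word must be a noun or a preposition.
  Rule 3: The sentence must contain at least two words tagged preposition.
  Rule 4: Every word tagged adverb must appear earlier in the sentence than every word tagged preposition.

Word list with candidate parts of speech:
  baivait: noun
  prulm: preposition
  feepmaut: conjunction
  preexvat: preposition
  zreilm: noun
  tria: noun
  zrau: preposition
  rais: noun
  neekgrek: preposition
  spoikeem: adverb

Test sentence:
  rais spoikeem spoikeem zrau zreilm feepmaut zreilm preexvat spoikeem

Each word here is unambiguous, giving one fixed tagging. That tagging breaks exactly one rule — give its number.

4

Fixed tagging: noun adverb adverb preposition noun conjunction noun preposition adverb.
Applying the rules: R1 pass, R2 pass, R3 pass, R4 fail.
Only rule 4 fails.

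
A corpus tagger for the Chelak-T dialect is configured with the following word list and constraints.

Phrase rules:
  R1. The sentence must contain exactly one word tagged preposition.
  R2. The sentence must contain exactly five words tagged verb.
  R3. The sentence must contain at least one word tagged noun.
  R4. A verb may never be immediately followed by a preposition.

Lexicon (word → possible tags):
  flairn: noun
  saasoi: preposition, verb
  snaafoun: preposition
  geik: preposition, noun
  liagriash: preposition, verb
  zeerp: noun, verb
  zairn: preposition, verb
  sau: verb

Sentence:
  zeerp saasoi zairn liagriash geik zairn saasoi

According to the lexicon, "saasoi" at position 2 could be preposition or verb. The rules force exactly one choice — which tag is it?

Candidates per position — 1:zeerp {noun,verb}; 2:saasoi {preposition,verb}; 3:zairn {preposition,verb}; 4:liagriash {preposition,verb}; 5:geik {preposition,noun}; 6:zairn {preposition,verb}; 7:saasoi {preposition,verb}.
Position 2: the remaining choice is settled jointly with positions 1, 3, 4, 5, 6, 7 — only verb at position 2 is part of a tagging that satisfies every rule.
So the tagging must be: verb verb verb verb noun preposition verb.
Verifying each rule — rule 1 ✓; rule 2 ✓; rule 3 ✓; rule 4 ✓.

verb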